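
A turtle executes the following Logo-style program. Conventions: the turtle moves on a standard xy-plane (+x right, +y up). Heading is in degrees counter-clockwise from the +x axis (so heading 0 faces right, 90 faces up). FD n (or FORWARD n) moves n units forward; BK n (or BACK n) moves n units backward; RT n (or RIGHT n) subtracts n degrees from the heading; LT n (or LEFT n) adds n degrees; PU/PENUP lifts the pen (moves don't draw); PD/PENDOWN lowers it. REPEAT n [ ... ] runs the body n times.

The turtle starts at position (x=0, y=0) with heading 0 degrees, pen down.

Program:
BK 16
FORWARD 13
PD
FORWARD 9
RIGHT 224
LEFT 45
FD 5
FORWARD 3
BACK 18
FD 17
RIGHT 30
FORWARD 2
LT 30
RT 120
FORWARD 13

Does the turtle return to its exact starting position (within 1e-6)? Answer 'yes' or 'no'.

Answer: no

Derivation:
Executing turtle program step by step:
Start: pos=(0,0), heading=0, pen down
BK 16: (0,0) -> (-16,0) [heading=0, draw]
FD 13: (-16,0) -> (-3,0) [heading=0, draw]
PD: pen down
FD 9: (-3,0) -> (6,0) [heading=0, draw]
RT 224: heading 0 -> 136
LT 45: heading 136 -> 181
FD 5: (6,0) -> (1.001,-0.087) [heading=181, draw]
FD 3: (1.001,-0.087) -> (-1.999,-0.14) [heading=181, draw]
BK 18: (-1.999,-0.14) -> (15.998,0.175) [heading=181, draw]
FD 17: (15.998,0.175) -> (-0.999,-0.122) [heading=181, draw]
RT 30: heading 181 -> 151
FD 2: (-0.999,-0.122) -> (-2.748,0.847) [heading=151, draw]
LT 30: heading 151 -> 181
RT 120: heading 181 -> 61
FD 13: (-2.748,0.847) -> (3.554,12.218) [heading=61, draw]
Final: pos=(3.554,12.218), heading=61, 9 segment(s) drawn

Start position: (0, 0)
Final position: (3.554, 12.218)
Distance = 12.724; >= 1e-6 -> NOT closed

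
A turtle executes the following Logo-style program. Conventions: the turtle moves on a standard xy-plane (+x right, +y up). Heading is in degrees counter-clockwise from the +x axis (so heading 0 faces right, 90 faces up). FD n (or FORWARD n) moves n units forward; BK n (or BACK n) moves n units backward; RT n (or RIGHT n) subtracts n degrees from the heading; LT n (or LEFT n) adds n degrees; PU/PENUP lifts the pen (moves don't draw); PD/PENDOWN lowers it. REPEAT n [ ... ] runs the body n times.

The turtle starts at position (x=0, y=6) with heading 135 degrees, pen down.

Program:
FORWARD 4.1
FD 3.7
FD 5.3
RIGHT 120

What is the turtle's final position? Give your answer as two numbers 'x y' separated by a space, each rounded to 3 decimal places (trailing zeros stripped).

Executing turtle program step by step:
Start: pos=(0,6), heading=135, pen down
FD 4.1: (0,6) -> (-2.899,8.899) [heading=135, draw]
FD 3.7: (-2.899,8.899) -> (-5.515,11.515) [heading=135, draw]
FD 5.3: (-5.515,11.515) -> (-9.263,15.263) [heading=135, draw]
RT 120: heading 135 -> 15
Final: pos=(-9.263,15.263), heading=15, 3 segment(s) drawn

Answer: -9.263 15.263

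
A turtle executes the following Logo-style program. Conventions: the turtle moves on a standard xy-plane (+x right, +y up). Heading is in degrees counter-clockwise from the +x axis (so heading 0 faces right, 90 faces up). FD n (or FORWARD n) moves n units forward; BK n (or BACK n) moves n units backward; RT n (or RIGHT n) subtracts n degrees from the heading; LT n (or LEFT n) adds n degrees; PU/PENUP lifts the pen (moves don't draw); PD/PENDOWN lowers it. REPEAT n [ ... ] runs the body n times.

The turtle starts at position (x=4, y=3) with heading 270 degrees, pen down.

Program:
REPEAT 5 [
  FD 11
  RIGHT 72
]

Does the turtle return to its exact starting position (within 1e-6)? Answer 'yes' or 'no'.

Executing turtle program step by step:
Start: pos=(4,3), heading=270, pen down
REPEAT 5 [
  -- iteration 1/5 --
  FD 11: (4,3) -> (4,-8) [heading=270, draw]
  RT 72: heading 270 -> 198
  -- iteration 2/5 --
  FD 11: (4,-8) -> (-6.462,-11.399) [heading=198, draw]
  RT 72: heading 198 -> 126
  -- iteration 3/5 --
  FD 11: (-6.462,-11.399) -> (-12.927,-2.5) [heading=126, draw]
  RT 72: heading 126 -> 54
  -- iteration 4/5 --
  FD 11: (-12.927,-2.5) -> (-6.462,6.399) [heading=54, draw]
  RT 72: heading 54 -> 342
  -- iteration 5/5 --
  FD 11: (-6.462,6.399) -> (4,3) [heading=342, draw]
  RT 72: heading 342 -> 270
]
Final: pos=(4,3), heading=270, 5 segment(s) drawn

Start position: (4, 3)
Final position: (4, 3)
Distance = 0; < 1e-6 -> CLOSED

Answer: yes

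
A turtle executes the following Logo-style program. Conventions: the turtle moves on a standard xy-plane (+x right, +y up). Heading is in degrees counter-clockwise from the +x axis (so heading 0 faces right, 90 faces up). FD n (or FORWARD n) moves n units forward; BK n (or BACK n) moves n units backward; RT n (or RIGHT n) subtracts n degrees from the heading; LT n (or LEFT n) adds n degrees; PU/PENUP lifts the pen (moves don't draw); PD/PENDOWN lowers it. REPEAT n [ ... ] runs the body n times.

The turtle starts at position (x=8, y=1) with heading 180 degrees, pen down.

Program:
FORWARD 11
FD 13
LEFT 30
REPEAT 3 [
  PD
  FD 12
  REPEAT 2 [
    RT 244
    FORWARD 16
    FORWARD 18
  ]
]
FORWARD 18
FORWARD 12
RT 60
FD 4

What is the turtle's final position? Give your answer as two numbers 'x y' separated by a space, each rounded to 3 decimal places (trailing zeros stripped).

Answer: -46.557 6.439

Derivation:
Executing turtle program step by step:
Start: pos=(8,1), heading=180, pen down
FD 11: (8,1) -> (-3,1) [heading=180, draw]
FD 13: (-3,1) -> (-16,1) [heading=180, draw]
LT 30: heading 180 -> 210
REPEAT 3 [
  -- iteration 1/3 --
  PD: pen down
  FD 12: (-16,1) -> (-26.392,-5) [heading=210, draw]
  REPEAT 2 [
    -- iteration 1/2 --
    RT 244: heading 210 -> 326
    FD 16: (-26.392,-5) -> (-13.128,-13.947) [heading=326, draw]
    FD 18: (-13.128,-13.947) -> (1.795,-24.013) [heading=326, draw]
    -- iteration 2/2 --
    RT 244: heading 326 -> 82
    FD 16: (1.795,-24.013) -> (4.022,-8.168) [heading=82, draw]
    FD 18: (4.022,-8.168) -> (6.527,9.657) [heading=82, draw]
  ]
  -- iteration 2/3 --
  PD: pen down
  FD 12: (6.527,9.657) -> (8.197,21.54) [heading=82, draw]
  REPEAT 2 [
    -- iteration 1/2 --
    RT 244: heading 82 -> 198
    FD 16: (8.197,21.54) -> (-7.02,16.596) [heading=198, draw]
    FD 18: (-7.02,16.596) -> (-24.139,11.033) [heading=198, draw]
    -- iteration 2/2 --
    RT 244: heading 198 -> 314
    FD 16: (-24.139,11.033) -> (-13.024,-0.476) [heading=314, draw]
    FD 18: (-13.024,-0.476) -> (-0.521,-13.424) [heading=314, draw]
  ]
  -- iteration 3/3 --
  PD: pen down
  FD 12: (-0.521,-13.424) -> (7.815,-22.056) [heading=314, draw]
  REPEAT 2 [
    -- iteration 1/2 --
    RT 244: heading 314 -> 70
    FD 16: (7.815,-22.056) -> (13.288,-7.021) [heading=70, draw]
    FD 18: (13.288,-7.021) -> (19.444,9.893) [heading=70, draw]
    -- iteration 2/2 --
    RT 244: heading 70 -> 186
    FD 16: (19.444,9.893) -> (3.532,8.221) [heading=186, draw]
    FD 18: (3.532,8.221) -> (-14.37,6.339) [heading=186, draw]
  ]
]
FD 18: (-14.37,6.339) -> (-32.271,4.458) [heading=186, draw]
FD 12: (-32.271,4.458) -> (-44.205,3.203) [heading=186, draw]
RT 60: heading 186 -> 126
FD 4: (-44.205,3.203) -> (-46.557,6.439) [heading=126, draw]
Final: pos=(-46.557,6.439), heading=126, 20 segment(s) drawn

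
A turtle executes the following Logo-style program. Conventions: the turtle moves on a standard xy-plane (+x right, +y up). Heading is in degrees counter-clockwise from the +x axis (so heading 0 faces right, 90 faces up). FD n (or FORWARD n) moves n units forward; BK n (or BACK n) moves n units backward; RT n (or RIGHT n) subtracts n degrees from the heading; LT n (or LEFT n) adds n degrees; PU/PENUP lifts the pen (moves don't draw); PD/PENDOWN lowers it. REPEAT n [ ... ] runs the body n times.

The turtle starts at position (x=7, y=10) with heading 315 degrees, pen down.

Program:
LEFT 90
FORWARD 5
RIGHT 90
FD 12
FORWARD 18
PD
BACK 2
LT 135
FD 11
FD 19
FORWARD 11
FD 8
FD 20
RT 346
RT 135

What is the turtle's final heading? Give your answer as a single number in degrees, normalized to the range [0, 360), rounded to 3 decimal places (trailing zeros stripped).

Answer: 329

Derivation:
Executing turtle program step by step:
Start: pos=(7,10), heading=315, pen down
LT 90: heading 315 -> 45
FD 5: (7,10) -> (10.536,13.536) [heading=45, draw]
RT 90: heading 45 -> 315
FD 12: (10.536,13.536) -> (19.021,5.05) [heading=315, draw]
FD 18: (19.021,5.05) -> (31.749,-7.678) [heading=315, draw]
PD: pen down
BK 2: (31.749,-7.678) -> (30.335,-6.263) [heading=315, draw]
LT 135: heading 315 -> 90
FD 11: (30.335,-6.263) -> (30.335,4.737) [heading=90, draw]
FD 19: (30.335,4.737) -> (30.335,23.737) [heading=90, draw]
FD 11: (30.335,23.737) -> (30.335,34.737) [heading=90, draw]
FD 8: (30.335,34.737) -> (30.335,42.737) [heading=90, draw]
FD 20: (30.335,42.737) -> (30.335,62.737) [heading=90, draw]
RT 346: heading 90 -> 104
RT 135: heading 104 -> 329
Final: pos=(30.335,62.737), heading=329, 9 segment(s) drawn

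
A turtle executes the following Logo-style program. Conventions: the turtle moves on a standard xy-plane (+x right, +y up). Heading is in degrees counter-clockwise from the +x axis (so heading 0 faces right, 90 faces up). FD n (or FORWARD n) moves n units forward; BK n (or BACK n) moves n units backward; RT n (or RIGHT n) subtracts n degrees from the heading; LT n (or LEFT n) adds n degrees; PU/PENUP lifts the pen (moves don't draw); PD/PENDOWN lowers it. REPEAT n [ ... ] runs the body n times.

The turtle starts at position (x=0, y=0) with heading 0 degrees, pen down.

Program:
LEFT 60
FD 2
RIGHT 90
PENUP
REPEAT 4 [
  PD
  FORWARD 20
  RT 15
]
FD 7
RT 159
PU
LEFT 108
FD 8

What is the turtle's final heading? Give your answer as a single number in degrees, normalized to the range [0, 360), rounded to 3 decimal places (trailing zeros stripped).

Answer: 219

Derivation:
Executing turtle program step by step:
Start: pos=(0,0), heading=0, pen down
LT 60: heading 0 -> 60
FD 2: (0,0) -> (1,1.732) [heading=60, draw]
RT 90: heading 60 -> 330
PU: pen up
REPEAT 4 [
  -- iteration 1/4 --
  PD: pen down
  FD 20: (1,1.732) -> (18.321,-8.268) [heading=330, draw]
  RT 15: heading 330 -> 315
  -- iteration 2/4 --
  PD: pen down
  FD 20: (18.321,-8.268) -> (32.463,-22.41) [heading=315, draw]
  RT 15: heading 315 -> 300
  -- iteration 3/4 --
  PD: pen down
  FD 20: (32.463,-22.41) -> (42.463,-39.731) [heading=300, draw]
  RT 15: heading 300 -> 285
  -- iteration 4/4 --
  PD: pen down
  FD 20: (42.463,-39.731) -> (47.639,-59.049) [heading=285, draw]
  RT 15: heading 285 -> 270
]
FD 7: (47.639,-59.049) -> (47.639,-66.049) [heading=270, draw]
RT 159: heading 270 -> 111
PU: pen up
LT 108: heading 111 -> 219
FD 8: (47.639,-66.049) -> (41.422,-71.084) [heading=219, move]
Final: pos=(41.422,-71.084), heading=219, 6 segment(s) drawn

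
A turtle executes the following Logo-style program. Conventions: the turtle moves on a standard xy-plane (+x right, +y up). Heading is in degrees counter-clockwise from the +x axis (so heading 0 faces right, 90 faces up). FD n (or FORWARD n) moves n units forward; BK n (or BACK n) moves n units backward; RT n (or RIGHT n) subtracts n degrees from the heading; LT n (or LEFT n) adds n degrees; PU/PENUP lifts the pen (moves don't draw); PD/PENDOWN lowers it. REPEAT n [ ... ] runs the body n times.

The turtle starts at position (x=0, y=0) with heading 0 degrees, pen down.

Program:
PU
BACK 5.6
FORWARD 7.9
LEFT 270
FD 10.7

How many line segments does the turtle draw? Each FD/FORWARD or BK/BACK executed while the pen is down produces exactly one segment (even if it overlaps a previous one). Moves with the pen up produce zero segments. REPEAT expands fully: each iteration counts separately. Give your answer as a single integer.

Answer: 0

Derivation:
Executing turtle program step by step:
Start: pos=(0,0), heading=0, pen down
PU: pen up
BK 5.6: (0,0) -> (-5.6,0) [heading=0, move]
FD 7.9: (-5.6,0) -> (2.3,0) [heading=0, move]
LT 270: heading 0 -> 270
FD 10.7: (2.3,0) -> (2.3,-10.7) [heading=270, move]
Final: pos=(2.3,-10.7), heading=270, 0 segment(s) drawn
Segments drawn: 0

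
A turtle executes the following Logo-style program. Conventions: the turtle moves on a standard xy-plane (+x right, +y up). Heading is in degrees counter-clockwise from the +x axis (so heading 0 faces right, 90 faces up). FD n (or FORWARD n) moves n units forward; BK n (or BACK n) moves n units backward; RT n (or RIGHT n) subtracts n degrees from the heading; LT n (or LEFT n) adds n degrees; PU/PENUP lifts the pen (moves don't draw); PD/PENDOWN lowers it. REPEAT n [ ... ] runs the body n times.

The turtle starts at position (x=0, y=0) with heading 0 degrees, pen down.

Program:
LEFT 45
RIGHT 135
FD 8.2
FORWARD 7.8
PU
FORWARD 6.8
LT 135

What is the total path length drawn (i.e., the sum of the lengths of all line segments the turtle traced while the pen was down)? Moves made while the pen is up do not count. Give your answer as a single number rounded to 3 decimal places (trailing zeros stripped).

Answer: 16

Derivation:
Executing turtle program step by step:
Start: pos=(0,0), heading=0, pen down
LT 45: heading 0 -> 45
RT 135: heading 45 -> 270
FD 8.2: (0,0) -> (0,-8.2) [heading=270, draw]
FD 7.8: (0,-8.2) -> (0,-16) [heading=270, draw]
PU: pen up
FD 6.8: (0,-16) -> (0,-22.8) [heading=270, move]
LT 135: heading 270 -> 45
Final: pos=(0,-22.8), heading=45, 2 segment(s) drawn

Segment lengths:
  seg 1: (0,0) -> (0,-8.2), length = 8.2
  seg 2: (0,-8.2) -> (0,-16), length = 7.8
Total = 16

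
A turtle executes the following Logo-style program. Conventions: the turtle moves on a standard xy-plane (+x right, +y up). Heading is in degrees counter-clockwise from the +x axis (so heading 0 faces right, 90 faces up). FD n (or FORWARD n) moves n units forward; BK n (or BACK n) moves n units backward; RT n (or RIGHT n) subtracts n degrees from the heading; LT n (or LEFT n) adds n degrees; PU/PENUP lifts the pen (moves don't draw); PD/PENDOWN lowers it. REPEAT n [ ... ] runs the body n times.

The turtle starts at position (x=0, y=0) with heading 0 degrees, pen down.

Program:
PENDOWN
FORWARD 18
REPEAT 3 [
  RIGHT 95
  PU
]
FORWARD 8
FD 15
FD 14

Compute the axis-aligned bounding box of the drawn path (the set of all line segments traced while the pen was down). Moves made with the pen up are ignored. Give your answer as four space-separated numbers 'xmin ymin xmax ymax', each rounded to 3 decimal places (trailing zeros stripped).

Executing turtle program step by step:
Start: pos=(0,0), heading=0, pen down
PD: pen down
FD 18: (0,0) -> (18,0) [heading=0, draw]
REPEAT 3 [
  -- iteration 1/3 --
  RT 95: heading 0 -> 265
  PU: pen up
  -- iteration 2/3 --
  RT 95: heading 265 -> 170
  PU: pen up
  -- iteration 3/3 --
  RT 95: heading 170 -> 75
  PU: pen up
]
FD 8: (18,0) -> (20.071,7.727) [heading=75, move]
FD 15: (20.071,7.727) -> (23.953,22.216) [heading=75, move]
FD 14: (23.953,22.216) -> (27.576,35.739) [heading=75, move]
Final: pos=(27.576,35.739), heading=75, 1 segment(s) drawn

Segment endpoints: x in {0, 18}, y in {0}
xmin=0, ymin=0, xmax=18, ymax=0

Answer: 0 0 18 0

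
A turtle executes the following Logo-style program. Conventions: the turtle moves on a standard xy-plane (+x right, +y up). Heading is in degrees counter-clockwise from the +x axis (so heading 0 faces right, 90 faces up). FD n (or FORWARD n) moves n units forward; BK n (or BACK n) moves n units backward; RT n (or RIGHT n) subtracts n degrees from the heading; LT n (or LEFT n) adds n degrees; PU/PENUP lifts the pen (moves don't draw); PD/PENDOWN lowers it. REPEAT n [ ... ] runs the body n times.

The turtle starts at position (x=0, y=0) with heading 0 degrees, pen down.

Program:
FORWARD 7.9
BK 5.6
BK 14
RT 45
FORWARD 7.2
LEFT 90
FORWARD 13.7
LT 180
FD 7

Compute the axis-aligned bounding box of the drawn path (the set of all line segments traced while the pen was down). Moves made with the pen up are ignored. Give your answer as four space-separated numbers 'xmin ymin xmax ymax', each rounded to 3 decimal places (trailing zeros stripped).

Executing turtle program step by step:
Start: pos=(0,0), heading=0, pen down
FD 7.9: (0,0) -> (7.9,0) [heading=0, draw]
BK 5.6: (7.9,0) -> (2.3,0) [heading=0, draw]
BK 14: (2.3,0) -> (-11.7,0) [heading=0, draw]
RT 45: heading 0 -> 315
FD 7.2: (-11.7,0) -> (-6.609,-5.091) [heading=315, draw]
LT 90: heading 315 -> 45
FD 13.7: (-6.609,-5.091) -> (3.079,4.596) [heading=45, draw]
LT 180: heading 45 -> 225
FD 7: (3.079,4.596) -> (-1.871,-0.354) [heading=225, draw]
Final: pos=(-1.871,-0.354), heading=225, 6 segment(s) drawn

Segment endpoints: x in {-11.7, -6.609, -1.871, 0, 2.3, 3.079, 7.9}, y in {-5.091, -0.354, 0, 4.596}
xmin=-11.7, ymin=-5.091, xmax=7.9, ymax=4.596

Answer: -11.7 -5.091 7.9 4.596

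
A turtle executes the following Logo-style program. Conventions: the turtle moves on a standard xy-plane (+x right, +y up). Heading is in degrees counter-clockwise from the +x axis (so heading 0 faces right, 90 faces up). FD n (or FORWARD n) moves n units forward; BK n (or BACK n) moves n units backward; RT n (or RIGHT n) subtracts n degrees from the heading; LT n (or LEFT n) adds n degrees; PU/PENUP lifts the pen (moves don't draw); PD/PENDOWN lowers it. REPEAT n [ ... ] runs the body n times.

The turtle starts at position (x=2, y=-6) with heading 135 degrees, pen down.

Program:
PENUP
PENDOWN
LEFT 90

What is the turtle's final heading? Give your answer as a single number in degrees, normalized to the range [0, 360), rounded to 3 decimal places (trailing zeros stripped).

Executing turtle program step by step:
Start: pos=(2,-6), heading=135, pen down
PU: pen up
PD: pen down
LT 90: heading 135 -> 225
Final: pos=(2,-6), heading=225, 0 segment(s) drawn

Answer: 225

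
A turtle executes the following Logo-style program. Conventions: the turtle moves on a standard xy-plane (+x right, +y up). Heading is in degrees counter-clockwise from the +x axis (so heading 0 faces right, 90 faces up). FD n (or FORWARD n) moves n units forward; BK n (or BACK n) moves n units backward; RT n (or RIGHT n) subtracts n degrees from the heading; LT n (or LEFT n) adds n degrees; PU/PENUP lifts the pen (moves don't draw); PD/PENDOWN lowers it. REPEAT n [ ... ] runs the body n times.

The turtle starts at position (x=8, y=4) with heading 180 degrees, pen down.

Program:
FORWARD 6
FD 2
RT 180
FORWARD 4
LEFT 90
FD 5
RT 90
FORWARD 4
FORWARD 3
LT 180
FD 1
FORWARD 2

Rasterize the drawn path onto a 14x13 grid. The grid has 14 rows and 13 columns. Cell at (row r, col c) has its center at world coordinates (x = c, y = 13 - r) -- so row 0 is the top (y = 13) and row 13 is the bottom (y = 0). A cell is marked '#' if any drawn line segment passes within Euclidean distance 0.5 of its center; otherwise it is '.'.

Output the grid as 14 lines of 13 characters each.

Answer: .............
.............
.............
.............
....########.
....#........
....#........
....#........
....#........
#########....
.............
.............
.............
.............

Derivation:
Segment 0: (8,4) -> (2,4)
Segment 1: (2,4) -> (0,4)
Segment 2: (0,4) -> (4,4)
Segment 3: (4,4) -> (4,9)
Segment 4: (4,9) -> (8,9)
Segment 5: (8,9) -> (11,9)
Segment 6: (11,9) -> (10,9)
Segment 7: (10,9) -> (8,9)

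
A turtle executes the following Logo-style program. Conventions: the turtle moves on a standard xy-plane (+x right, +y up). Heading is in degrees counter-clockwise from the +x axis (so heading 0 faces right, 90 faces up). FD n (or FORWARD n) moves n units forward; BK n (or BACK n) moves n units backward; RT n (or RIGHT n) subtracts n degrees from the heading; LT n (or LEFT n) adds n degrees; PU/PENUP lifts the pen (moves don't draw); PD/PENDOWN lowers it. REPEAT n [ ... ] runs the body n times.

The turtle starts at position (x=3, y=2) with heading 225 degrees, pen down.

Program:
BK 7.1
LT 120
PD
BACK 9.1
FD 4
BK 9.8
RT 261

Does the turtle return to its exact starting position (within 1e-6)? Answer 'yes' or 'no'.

Answer: no

Derivation:
Executing turtle program step by step:
Start: pos=(3,2), heading=225, pen down
BK 7.1: (3,2) -> (8.02,7.02) [heading=225, draw]
LT 120: heading 225 -> 345
PD: pen down
BK 9.1: (8.02,7.02) -> (-0.769,9.376) [heading=345, draw]
FD 4: (-0.769,9.376) -> (3.094,8.34) [heading=345, draw]
BK 9.8: (3.094,8.34) -> (-6.372,10.877) [heading=345, draw]
RT 261: heading 345 -> 84
Final: pos=(-6.372,10.877), heading=84, 4 segment(s) drawn

Start position: (3, 2)
Final position: (-6.372, 10.877)
Distance = 12.909; >= 1e-6 -> NOT closed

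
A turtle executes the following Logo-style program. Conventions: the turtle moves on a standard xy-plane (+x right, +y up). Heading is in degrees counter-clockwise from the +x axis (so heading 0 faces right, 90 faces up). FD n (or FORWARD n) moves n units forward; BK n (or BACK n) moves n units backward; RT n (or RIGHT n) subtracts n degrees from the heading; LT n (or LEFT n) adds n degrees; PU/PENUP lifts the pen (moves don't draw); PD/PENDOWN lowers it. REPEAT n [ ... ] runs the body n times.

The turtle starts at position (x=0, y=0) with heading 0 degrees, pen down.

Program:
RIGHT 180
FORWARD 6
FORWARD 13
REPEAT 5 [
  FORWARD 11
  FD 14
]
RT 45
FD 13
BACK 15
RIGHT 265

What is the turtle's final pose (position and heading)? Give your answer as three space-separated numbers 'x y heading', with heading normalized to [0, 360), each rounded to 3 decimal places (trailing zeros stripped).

Executing turtle program step by step:
Start: pos=(0,0), heading=0, pen down
RT 180: heading 0 -> 180
FD 6: (0,0) -> (-6,0) [heading=180, draw]
FD 13: (-6,0) -> (-19,0) [heading=180, draw]
REPEAT 5 [
  -- iteration 1/5 --
  FD 11: (-19,0) -> (-30,0) [heading=180, draw]
  FD 14: (-30,0) -> (-44,0) [heading=180, draw]
  -- iteration 2/5 --
  FD 11: (-44,0) -> (-55,0) [heading=180, draw]
  FD 14: (-55,0) -> (-69,0) [heading=180, draw]
  -- iteration 3/5 --
  FD 11: (-69,0) -> (-80,0) [heading=180, draw]
  FD 14: (-80,0) -> (-94,0) [heading=180, draw]
  -- iteration 4/5 --
  FD 11: (-94,0) -> (-105,0) [heading=180, draw]
  FD 14: (-105,0) -> (-119,0) [heading=180, draw]
  -- iteration 5/5 --
  FD 11: (-119,0) -> (-130,0) [heading=180, draw]
  FD 14: (-130,0) -> (-144,0) [heading=180, draw]
]
RT 45: heading 180 -> 135
FD 13: (-144,0) -> (-153.192,9.192) [heading=135, draw]
BK 15: (-153.192,9.192) -> (-142.586,-1.414) [heading=135, draw]
RT 265: heading 135 -> 230
Final: pos=(-142.586,-1.414), heading=230, 14 segment(s) drawn

Answer: -142.586 -1.414 230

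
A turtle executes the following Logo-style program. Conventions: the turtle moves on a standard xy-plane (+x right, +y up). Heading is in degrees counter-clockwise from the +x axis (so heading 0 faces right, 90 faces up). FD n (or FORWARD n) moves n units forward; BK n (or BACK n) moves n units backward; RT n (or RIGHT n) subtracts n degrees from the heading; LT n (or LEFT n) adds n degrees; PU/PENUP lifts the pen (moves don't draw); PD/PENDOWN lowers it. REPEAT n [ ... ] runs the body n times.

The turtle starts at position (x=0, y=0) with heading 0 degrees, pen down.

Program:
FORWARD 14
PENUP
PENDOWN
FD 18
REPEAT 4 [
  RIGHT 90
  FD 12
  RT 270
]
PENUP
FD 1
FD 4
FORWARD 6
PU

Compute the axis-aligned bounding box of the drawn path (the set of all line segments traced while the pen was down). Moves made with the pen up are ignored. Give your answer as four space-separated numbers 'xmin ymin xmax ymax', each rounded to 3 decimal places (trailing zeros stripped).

Answer: 0 -48 32 0

Derivation:
Executing turtle program step by step:
Start: pos=(0,0), heading=0, pen down
FD 14: (0,0) -> (14,0) [heading=0, draw]
PU: pen up
PD: pen down
FD 18: (14,0) -> (32,0) [heading=0, draw]
REPEAT 4 [
  -- iteration 1/4 --
  RT 90: heading 0 -> 270
  FD 12: (32,0) -> (32,-12) [heading=270, draw]
  RT 270: heading 270 -> 0
  -- iteration 2/4 --
  RT 90: heading 0 -> 270
  FD 12: (32,-12) -> (32,-24) [heading=270, draw]
  RT 270: heading 270 -> 0
  -- iteration 3/4 --
  RT 90: heading 0 -> 270
  FD 12: (32,-24) -> (32,-36) [heading=270, draw]
  RT 270: heading 270 -> 0
  -- iteration 4/4 --
  RT 90: heading 0 -> 270
  FD 12: (32,-36) -> (32,-48) [heading=270, draw]
  RT 270: heading 270 -> 0
]
PU: pen up
FD 1: (32,-48) -> (33,-48) [heading=0, move]
FD 4: (33,-48) -> (37,-48) [heading=0, move]
FD 6: (37,-48) -> (43,-48) [heading=0, move]
PU: pen up
Final: pos=(43,-48), heading=0, 6 segment(s) drawn

Segment endpoints: x in {0, 14, 32, 32, 32}, y in {-48, -36, -24, -12, 0}
xmin=0, ymin=-48, xmax=32, ymax=0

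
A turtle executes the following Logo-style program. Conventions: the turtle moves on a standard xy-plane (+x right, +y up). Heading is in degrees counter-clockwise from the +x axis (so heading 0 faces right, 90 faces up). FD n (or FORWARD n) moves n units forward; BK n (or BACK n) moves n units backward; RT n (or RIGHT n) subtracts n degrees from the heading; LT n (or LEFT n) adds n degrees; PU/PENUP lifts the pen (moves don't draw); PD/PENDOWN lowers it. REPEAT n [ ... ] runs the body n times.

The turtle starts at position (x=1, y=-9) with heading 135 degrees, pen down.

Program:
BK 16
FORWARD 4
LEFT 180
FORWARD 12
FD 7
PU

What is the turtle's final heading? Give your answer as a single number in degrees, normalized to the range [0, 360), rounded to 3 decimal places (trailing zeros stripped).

Executing turtle program step by step:
Start: pos=(1,-9), heading=135, pen down
BK 16: (1,-9) -> (12.314,-20.314) [heading=135, draw]
FD 4: (12.314,-20.314) -> (9.485,-17.485) [heading=135, draw]
LT 180: heading 135 -> 315
FD 12: (9.485,-17.485) -> (17.971,-25.971) [heading=315, draw]
FD 7: (17.971,-25.971) -> (22.92,-30.92) [heading=315, draw]
PU: pen up
Final: pos=(22.92,-30.92), heading=315, 4 segment(s) drawn

Answer: 315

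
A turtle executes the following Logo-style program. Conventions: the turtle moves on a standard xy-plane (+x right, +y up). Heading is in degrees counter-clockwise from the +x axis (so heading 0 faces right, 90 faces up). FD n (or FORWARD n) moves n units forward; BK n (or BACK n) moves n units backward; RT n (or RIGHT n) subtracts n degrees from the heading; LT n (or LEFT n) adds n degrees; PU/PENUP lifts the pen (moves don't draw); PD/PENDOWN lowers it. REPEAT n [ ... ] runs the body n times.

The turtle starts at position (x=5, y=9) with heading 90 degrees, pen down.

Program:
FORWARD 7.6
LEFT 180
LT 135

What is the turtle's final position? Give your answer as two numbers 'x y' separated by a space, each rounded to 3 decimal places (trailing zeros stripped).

Executing turtle program step by step:
Start: pos=(5,9), heading=90, pen down
FD 7.6: (5,9) -> (5,16.6) [heading=90, draw]
LT 180: heading 90 -> 270
LT 135: heading 270 -> 45
Final: pos=(5,16.6), heading=45, 1 segment(s) drawn

Answer: 5 16.6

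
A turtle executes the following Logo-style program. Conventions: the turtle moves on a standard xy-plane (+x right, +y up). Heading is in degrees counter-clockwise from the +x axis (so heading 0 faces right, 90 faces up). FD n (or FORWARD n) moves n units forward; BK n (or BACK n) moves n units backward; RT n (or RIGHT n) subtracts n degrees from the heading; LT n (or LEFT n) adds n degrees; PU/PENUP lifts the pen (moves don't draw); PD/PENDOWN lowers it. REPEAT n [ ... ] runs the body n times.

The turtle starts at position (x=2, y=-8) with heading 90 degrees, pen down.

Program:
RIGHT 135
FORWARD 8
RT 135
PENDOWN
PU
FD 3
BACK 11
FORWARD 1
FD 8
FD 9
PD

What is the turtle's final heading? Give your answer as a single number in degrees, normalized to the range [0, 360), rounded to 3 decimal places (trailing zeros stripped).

Executing turtle program step by step:
Start: pos=(2,-8), heading=90, pen down
RT 135: heading 90 -> 315
FD 8: (2,-8) -> (7.657,-13.657) [heading=315, draw]
RT 135: heading 315 -> 180
PD: pen down
PU: pen up
FD 3: (7.657,-13.657) -> (4.657,-13.657) [heading=180, move]
BK 11: (4.657,-13.657) -> (15.657,-13.657) [heading=180, move]
FD 1: (15.657,-13.657) -> (14.657,-13.657) [heading=180, move]
FD 8: (14.657,-13.657) -> (6.657,-13.657) [heading=180, move]
FD 9: (6.657,-13.657) -> (-2.343,-13.657) [heading=180, move]
PD: pen down
Final: pos=(-2.343,-13.657), heading=180, 1 segment(s) drawn

Answer: 180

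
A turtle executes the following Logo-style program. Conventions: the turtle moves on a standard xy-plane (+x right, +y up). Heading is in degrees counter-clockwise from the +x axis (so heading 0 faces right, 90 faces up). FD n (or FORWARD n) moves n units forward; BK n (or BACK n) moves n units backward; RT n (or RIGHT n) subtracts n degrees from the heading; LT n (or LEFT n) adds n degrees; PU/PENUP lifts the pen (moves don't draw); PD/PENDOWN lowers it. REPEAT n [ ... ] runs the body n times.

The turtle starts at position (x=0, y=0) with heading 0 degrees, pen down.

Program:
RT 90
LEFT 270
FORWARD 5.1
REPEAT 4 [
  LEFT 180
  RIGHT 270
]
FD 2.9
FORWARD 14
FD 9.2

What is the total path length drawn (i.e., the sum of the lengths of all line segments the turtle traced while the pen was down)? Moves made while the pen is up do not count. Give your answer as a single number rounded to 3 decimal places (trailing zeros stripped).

Answer: 31.2

Derivation:
Executing turtle program step by step:
Start: pos=(0,0), heading=0, pen down
RT 90: heading 0 -> 270
LT 270: heading 270 -> 180
FD 5.1: (0,0) -> (-5.1,0) [heading=180, draw]
REPEAT 4 [
  -- iteration 1/4 --
  LT 180: heading 180 -> 0
  RT 270: heading 0 -> 90
  -- iteration 2/4 --
  LT 180: heading 90 -> 270
  RT 270: heading 270 -> 0
  -- iteration 3/4 --
  LT 180: heading 0 -> 180
  RT 270: heading 180 -> 270
  -- iteration 4/4 --
  LT 180: heading 270 -> 90
  RT 270: heading 90 -> 180
]
FD 2.9: (-5.1,0) -> (-8,0) [heading=180, draw]
FD 14: (-8,0) -> (-22,0) [heading=180, draw]
FD 9.2: (-22,0) -> (-31.2,0) [heading=180, draw]
Final: pos=(-31.2,0), heading=180, 4 segment(s) drawn

Segment lengths:
  seg 1: (0,0) -> (-5.1,0), length = 5.1
  seg 2: (-5.1,0) -> (-8,0), length = 2.9
  seg 3: (-8,0) -> (-22,0), length = 14
  seg 4: (-22,0) -> (-31.2,0), length = 9.2
Total = 31.2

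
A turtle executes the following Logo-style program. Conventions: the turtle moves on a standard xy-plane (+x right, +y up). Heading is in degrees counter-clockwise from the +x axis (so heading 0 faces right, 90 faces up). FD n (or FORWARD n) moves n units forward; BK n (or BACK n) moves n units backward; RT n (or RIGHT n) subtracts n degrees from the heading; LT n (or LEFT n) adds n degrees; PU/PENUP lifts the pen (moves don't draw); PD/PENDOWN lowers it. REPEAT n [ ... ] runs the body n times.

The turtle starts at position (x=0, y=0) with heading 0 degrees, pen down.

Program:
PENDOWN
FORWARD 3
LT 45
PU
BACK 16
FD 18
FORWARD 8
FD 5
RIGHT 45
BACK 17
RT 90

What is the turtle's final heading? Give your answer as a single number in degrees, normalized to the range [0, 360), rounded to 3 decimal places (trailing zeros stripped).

Answer: 270

Derivation:
Executing turtle program step by step:
Start: pos=(0,0), heading=0, pen down
PD: pen down
FD 3: (0,0) -> (3,0) [heading=0, draw]
LT 45: heading 0 -> 45
PU: pen up
BK 16: (3,0) -> (-8.314,-11.314) [heading=45, move]
FD 18: (-8.314,-11.314) -> (4.414,1.414) [heading=45, move]
FD 8: (4.414,1.414) -> (10.071,7.071) [heading=45, move]
FD 5: (10.071,7.071) -> (13.607,10.607) [heading=45, move]
RT 45: heading 45 -> 0
BK 17: (13.607,10.607) -> (-3.393,10.607) [heading=0, move]
RT 90: heading 0 -> 270
Final: pos=(-3.393,10.607), heading=270, 1 segment(s) drawn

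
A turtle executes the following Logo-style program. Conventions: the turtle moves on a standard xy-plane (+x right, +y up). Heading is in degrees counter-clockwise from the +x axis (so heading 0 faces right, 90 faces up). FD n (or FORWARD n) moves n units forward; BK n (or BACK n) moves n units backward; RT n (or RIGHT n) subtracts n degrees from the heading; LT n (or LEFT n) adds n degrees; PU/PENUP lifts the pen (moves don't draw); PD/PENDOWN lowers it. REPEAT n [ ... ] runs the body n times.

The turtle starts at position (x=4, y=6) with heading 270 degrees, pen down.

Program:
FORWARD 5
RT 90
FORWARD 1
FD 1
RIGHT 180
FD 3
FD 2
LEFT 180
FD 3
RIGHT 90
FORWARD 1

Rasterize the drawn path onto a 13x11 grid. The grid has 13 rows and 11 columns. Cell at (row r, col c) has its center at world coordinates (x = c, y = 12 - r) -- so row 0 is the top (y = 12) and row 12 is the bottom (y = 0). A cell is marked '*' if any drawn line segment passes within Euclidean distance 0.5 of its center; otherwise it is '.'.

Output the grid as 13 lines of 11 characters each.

Segment 0: (4,6) -> (4,1)
Segment 1: (4,1) -> (3,1)
Segment 2: (3,1) -> (2,1)
Segment 3: (2,1) -> (5,1)
Segment 4: (5,1) -> (7,1)
Segment 5: (7,1) -> (4,1)
Segment 6: (4,1) -> (4,2)

Answer: ...........
...........
...........
...........
...........
...........
....*......
....*......
....*......
....*......
....*......
..******...
...........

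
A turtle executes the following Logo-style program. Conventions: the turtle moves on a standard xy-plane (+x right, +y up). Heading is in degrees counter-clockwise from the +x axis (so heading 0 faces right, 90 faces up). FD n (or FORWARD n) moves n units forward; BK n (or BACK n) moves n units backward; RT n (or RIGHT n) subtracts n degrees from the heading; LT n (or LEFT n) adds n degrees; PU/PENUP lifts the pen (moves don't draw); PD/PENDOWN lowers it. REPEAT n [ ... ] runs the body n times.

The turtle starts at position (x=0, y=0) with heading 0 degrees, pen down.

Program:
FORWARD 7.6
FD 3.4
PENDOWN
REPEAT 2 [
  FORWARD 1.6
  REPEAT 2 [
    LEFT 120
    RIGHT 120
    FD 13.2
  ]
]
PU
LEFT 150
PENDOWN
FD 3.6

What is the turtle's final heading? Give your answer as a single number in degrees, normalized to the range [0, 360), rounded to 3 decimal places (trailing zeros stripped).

Executing turtle program step by step:
Start: pos=(0,0), heading=0, pen down
FD 7.6: (0,0) -> (7.6,0) [heading=0, draw]
FD 3.4: (7.6,0) -> (11,0) [heading=0, draw]
PD: pen down
REPEAT 2 [
  -- iteration 1/2 --
  FD 1.6: (11,0) -> (12.6,0) [heading=0, draw]
  REPEAT 2 [
    -- iteration 1/2 --
    LT 120: heading 0 -> 120
    RT 120: heading 120 -> 0
    FD 13.2: (12.6,0) -> (25.8,0) [heading=0, draw]
    -- iteration 2/2 --
    LT 120: heading 0 -> 120
    RT 120: heading 120 -> 0
    FD 13.2: (25.8,0) -> (39,0) [heading=0, draw]
  ]
  -- iteration 2/2 --
  FD 1.6: (39,0) -> (40.6,0) [heading=0, draw]
  REPEAT 2 [
    -- iteration 1/2 --
    LT 120: heading 0 -> 120
    RT 120: heading 120 -> 0
    FD 13.2: (40.6,0) -> (53.8,0) [heading=0, draw]
    -- iteration 2/2 --
    LT 120: heading 0 -> 120
    RT 120: heading 120 -> 0
    FD 13.2: (53.8,0) -> (67,0) [heading=0, draw]
  ]
]
PU: pen up
LT 150: heading 0 -> 150
PD: pen down
FD 3.6: (67,0) -> (63.882,1.8) [heading=150, draw]
Final: pos=(63.882,1.8), heading=150, 9 segment(s) drawn

Answer: 150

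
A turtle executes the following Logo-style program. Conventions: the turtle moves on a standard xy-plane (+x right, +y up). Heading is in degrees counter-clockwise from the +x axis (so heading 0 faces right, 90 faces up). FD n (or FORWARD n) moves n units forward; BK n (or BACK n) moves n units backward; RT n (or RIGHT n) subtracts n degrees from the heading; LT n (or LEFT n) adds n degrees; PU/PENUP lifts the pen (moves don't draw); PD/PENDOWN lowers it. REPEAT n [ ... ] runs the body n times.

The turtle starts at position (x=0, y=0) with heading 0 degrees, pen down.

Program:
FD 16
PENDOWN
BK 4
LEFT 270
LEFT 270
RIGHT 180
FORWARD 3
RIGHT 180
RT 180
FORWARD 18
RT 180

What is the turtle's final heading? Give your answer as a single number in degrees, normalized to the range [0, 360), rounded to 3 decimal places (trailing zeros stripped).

Answer: 180

Derivation:
Executing turtle program step by step:
Start: pos=(0,0), heading=0, pen down
FD 16: (0,0) -> (16,0) [heading=0, draw]
PD: pen down
BK 4: (16,0) -> (12,0) [heading=0, draw]
LT 270: heading 0 -> 270
LT 270: heading 270 -> 180
RT 180: heading 180 -> 0
FD 3: (12,0) -> (15,0) [heading=0, draw]
RT 180: heading 0 -> 180
RT 180: heading 180 -> 0
FD 18: (15,0) -> (33,0) [heading=0, draw]
RT 180: heading 0 -> 180
Final: pos=(33,0), heading=180, 4 segment(s) drawn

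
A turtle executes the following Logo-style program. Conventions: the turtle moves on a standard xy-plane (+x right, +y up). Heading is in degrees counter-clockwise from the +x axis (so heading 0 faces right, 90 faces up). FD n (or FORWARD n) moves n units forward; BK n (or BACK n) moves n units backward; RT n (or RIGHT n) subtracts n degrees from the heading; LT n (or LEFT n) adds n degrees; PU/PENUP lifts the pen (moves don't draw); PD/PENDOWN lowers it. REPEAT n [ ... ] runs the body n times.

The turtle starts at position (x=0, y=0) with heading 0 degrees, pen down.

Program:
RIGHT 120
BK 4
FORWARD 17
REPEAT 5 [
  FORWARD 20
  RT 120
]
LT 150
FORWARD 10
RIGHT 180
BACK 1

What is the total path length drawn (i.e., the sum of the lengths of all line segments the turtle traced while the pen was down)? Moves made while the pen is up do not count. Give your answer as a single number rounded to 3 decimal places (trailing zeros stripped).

Answer: 132

Derivation:
Executing turtle program step by step:
Start: pos=(0,0), heading=0, pen down
RT 120: heading 0 -> 240
BK 4: (0,0) -> (2,3.464) [heading=240, draw]
FD 17: (2,3.464) -> (-6.5,-11.258) [heading=240, draw]
REPEAT 5 [
  -- iteration 1/5 --
  FD 20: (-6.5,-11.258) -> (-16.5,-28.579) [heading=240, draw]
  RT 120: heading 240 -> 120
  -- iteration 2/5 --
  FD 20: (-16.5,-28.579) -> (-26.5,-11.258) [heading=120, draw]
  RT 120: heading 120 -> 0
  -- iteration 3/5 --
  FD 20: (-26.5,-11.258) -> (-6.5,-11.258) [heading=0, draw]
  RT 120: heading 0 -> 240
  -- iteration 4/5 --
  FD 20: (-6.5,-11.258) -> (-16.5,-28.579) [heading=240, draw]
  RT 120: heading 240 -> 120
  -- iteration 5/5 --
  FD 20: (-16.5,-28.579) -> (-26.5,-11.258) [heading=120, draw]
  RT 120: heading 120 -> 0
]
LT 150: heading 0 -> 150
FD 10: (-26.5,-11.258) -> (-35.16,-6.258) [heading=150, draw]
RT 180: heading 150 -> 330
BK 1: (-35.16,-6.258) -> (-36.026,-5.758) [heading=330, draw]
Final: pos=(-36.026,-5.758), heading=330, 9 segment(s) drawn

Segment lengths:
  seg 1: (0,0) -> (2,3.464), length = 4
  seg 2: (2,3.464) -> (-6.5,-11.258), length = 17
  seg 3: (-6.5,-11.258) -> (-16.5,-28.579), length = 20
  seg 4: (-16.5,-28.579) -> (-26.5,-11.258), length = 20
  seg 5: (-26.5,-11.258) -> (-6.5,-11.258), length = 20
  seg 6: (-6.5,-11.258) -> (-16.5,-28.579), length = 20
  seg 7: (-16.5,-28.579) -> (-26.5,-11.258), length = 20
  seg 8: (-26.5,-11.258) -> (-35.16,-6.258), length = 10
  seg 9: (-35.16,-6.258) -> (-36.026,-5.758), length = 1
Total = 132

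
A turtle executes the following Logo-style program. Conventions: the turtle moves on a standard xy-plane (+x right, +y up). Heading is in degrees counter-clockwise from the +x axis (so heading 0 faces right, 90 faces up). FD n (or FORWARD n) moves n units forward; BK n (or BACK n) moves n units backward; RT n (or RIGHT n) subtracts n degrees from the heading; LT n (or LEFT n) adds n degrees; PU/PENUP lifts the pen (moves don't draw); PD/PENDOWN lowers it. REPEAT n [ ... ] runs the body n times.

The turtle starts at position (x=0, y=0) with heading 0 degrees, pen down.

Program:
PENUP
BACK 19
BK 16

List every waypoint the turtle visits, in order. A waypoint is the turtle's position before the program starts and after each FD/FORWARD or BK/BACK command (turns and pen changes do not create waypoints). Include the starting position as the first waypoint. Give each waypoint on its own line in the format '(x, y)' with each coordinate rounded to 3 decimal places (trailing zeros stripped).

Answer: (0, 0)
(-19, 0)
(-35, 0)

Derivation:
Executing turtle program step by step:
Start: pos=(0,0), heading=0, pen down
PU: pen up
BK 19: (0,0) -> (-19,0) [heading=0, move]
BK 16: (-19,0) -> (-35,0) [heading=0, move]
Final: pos=(-35,0), heading=0, 0 segment(s) drawn
Waypoints (3 total):
(0, 0)
(-19, 0)
(-35, 0)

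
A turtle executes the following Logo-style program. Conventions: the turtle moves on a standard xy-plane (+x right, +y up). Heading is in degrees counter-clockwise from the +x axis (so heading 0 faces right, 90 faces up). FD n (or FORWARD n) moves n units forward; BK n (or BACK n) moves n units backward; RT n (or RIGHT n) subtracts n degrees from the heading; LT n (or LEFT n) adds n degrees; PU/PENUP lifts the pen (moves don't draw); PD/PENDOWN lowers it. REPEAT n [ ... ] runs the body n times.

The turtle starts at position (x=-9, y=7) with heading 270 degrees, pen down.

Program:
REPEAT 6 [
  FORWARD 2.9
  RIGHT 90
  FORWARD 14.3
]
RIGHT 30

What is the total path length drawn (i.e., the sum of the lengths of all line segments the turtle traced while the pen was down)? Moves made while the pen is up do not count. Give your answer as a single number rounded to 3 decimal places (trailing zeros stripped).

Executing turtle program step by step:
Start: pos=(-9,7), heading=270, pen down
REPEAT 6 [
  -- iteration 1/6 --
  FD 2.9: (-9,7) -> (-9,4.1) [heading=270, draw]
  RT 90: heading 270 -> 180
  FD 14.3: (-9,4.1) -> (-23.3,4.1) [heading=180, draw]
  -- iteration 2/6 --
  FD 2.9: (-23.3,4.1) -> (-26.2,4.1) [heading=180, draw]
  RT 90: heading 180 -> 90
  FD 14.3: (-26.2,4.1) -> (-26.2,18.4) [heading=90, draw]
  -- iteration 3/6 --
  FD 2.9: (-26.2,18.4) -> (-26.2,21.3) [heading=90, draw]
  RT 90: heading 90 -> 0
  FD 14.3: (-26.2,21.3) -> (-11.9,21.3) [heading=0, draw]
  -- iteration 4/6 --
  FD 2.9: (-11.9,21.3) -> (-9,21.3) [heading=0, draw]
  RT 90: heading 0 -> 270
  FD 14.3: (-9,21.3) -> (-9,7) [heading=270, draw]
  -- iteration 5/6 --
  FD 2.9: (-9,7) -> (-9,4.1) [heading=270, draw]
  RT 90: heading 270 -> 180
  FD 14.3: (-9,4.1) -> (-23.3,4.1) [heading=180, draw]
  -- iteration 6/6 --
  FD 2.9: (-23.3,4.1) -> (-26.2,4.1) [heading=180, draw]
  RT 90: heading 180 -> 90
  FD 14.3: (-26.2,4.1) -> (-26.2,18.4) [heading=90, draw]
]
RT 30: heading 90 -> 60
Final: pos=(-26.2,18.4), heading=60, 12 segment(s) drawn

Segment lengths:
  seg 1: (-9,7) -> (-9,4.1), length = 2.9
  seg 2: (-9,4.1) -> (-23.3,4.1), length = 14.3
  seg 3: (-23.3,4.1) -> (-26.2,4.1), length = 2.9
  seg 4: (-26.2,4.1) -> (-26.2,18.4), length = 14.3
  seg 5: (-26.2,18.4) -> (-26.2,21.3), length = 2.9
  seg 6: (-26.2,21.3) -> (-11.9,21.3), length = 14.3
  seg 7: (-11.9,21.3) -> (-9,21.3), length = 2.9
  seg 8: (-9,21.3) -> (-9,7), length = 14.3
  seg 9: (-9,7) -> (-9,4.1), length = 2.9
  seg 10: (-9,4.1) -> (-23.3,4.1), length = 14.3
  seg 11: (-23.3,4.1) -> (-26.2,4.1), length = 2.9
  seg 12: (-26.2,4.1) -> (-26.2,18.4), length = 14.3
Total = 103.2

Answer: 103.2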